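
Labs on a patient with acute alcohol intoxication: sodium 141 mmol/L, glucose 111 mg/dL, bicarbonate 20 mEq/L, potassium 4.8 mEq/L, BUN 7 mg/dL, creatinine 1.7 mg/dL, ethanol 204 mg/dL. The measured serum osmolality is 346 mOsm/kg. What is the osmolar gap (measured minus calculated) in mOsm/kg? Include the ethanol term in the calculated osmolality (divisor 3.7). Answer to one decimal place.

Calculated osmolality = 2·Na + glucose/18 + BUN/2.8 + ethanol/3.7
= 2·141 + 111/18 + 7/2.8 + 204/3.7
= 282 + 6.17 + 2.50 + 55.14
= 345.81 mOsm/kg ≈ 345.8 mOsm/kg
Osmolar gap = measured − calculated = 346 − 345.8 = 0.2 mOsm/kg

0.2 mOsm/kg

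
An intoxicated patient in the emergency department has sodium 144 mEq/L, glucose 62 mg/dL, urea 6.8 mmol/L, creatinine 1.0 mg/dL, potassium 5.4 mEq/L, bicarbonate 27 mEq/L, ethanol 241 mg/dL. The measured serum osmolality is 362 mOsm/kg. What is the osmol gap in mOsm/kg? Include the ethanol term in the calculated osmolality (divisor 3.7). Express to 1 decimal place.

Calculated osmolality = 2·Na + glucose/18 + urea + ethanol/3.7
= 2·144 + 62/18 + 6.8 + 241/3.7
= 288 + 3.44 + 6.80 + 65.14
= 363.38 mOsm/kg ≈ 363.4 mOsm/kg
Osmolar gap = measured − calculated = 362 − 363.4 = -1.4 mOsm/kg

-1.4 mOsm/kg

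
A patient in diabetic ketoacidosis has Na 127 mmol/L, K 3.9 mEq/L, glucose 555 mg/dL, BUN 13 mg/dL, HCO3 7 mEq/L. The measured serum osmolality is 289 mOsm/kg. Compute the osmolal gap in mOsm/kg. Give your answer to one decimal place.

Calculated osmolality = 2·Na + glucose/18 + BUN/2.8
= 2·127 + 555/18 + 13/2.8
= 254 + 30.83 + 4.64
= 289.47 mOsm/kg ≈ 289.5 mOsm/kg
Osmolar gap = measured − calculated = 289 − 289.5 = -0.5 mOsm/kg

-0.5 mOsm/kg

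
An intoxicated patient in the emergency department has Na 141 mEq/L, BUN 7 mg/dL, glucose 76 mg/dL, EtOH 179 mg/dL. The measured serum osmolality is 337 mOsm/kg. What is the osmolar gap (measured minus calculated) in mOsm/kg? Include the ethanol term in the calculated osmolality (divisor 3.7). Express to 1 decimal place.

Calculated osmolality = 2·Na + glucose/18 + BUN/2.8 + ethanol/3.7
= 2·141 + 76/18 + 7/2.8 + 179/3.7
= 282 + 4.22 + 2.50 + 48.38
= 337.1 mOsm/kg ≈ 337.1 mOsm/kg
Osmolar gap = measured − calculated = 337 − 337.1 = -0.1 mOsm/kg

-0.1 mOsm/kg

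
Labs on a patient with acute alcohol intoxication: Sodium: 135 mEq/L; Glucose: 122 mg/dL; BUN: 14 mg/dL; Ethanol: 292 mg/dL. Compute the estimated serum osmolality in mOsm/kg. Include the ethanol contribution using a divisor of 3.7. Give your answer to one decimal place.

360.7 mOsm/kg

Calculated osmolality = 2·Na + glucose/18 + BUN/2.8 + ethanol/3.7
= 2·135 + 122/18 + 14/2.8 + 292/3.7
= 270 + 6.78 + 5 + 78.92
= 360.7 mOsm/kg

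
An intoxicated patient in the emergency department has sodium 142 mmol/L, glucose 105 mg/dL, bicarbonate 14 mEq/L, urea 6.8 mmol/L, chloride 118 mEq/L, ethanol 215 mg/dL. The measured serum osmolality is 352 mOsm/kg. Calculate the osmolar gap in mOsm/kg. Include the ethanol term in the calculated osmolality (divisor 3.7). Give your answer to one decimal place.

Calculated osmolality = 2·Na + glucose/18 + urea + ethanol/3.7
= 2·142 + 105/18 + 6.8 + 215/3.7
= 284 + 5.83 + 6.80 + 58.11
= 354.74 mOsm/kg ≈ 354.7 mOsm/kg
Osmolar gap = measured − calculated = 352 − 354.7 = -2.7 mOsm/kg

-2.7 mOsm/kg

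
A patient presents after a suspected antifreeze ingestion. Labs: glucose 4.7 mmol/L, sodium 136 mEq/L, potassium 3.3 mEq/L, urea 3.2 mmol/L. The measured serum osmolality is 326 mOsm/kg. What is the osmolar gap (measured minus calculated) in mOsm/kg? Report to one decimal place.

Calculated osmolality = 2·Na + glucose + urea
= 2·136 + 4.7 + 3.2
= 272 + 4.70 + 3.20
= 279.9 mOsm/kg ≈ 279.9 mOsm/kg
Osmolar gap = measured − calculated = 326 − 279.9 = 46.1 mOsm/kg

46.1 mOsm/kg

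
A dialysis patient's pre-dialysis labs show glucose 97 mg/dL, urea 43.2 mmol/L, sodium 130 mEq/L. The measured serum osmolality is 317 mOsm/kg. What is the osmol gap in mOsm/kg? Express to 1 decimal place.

Calculated osmolality = 2·Na + glucose/18 + urea
= 2·130 + 97/18 + 43.2
= 260 + 5.39 + 43.20
= 308.59 mOsm/kg ≈ 308.6 mOsm/kg
Osmolar gap = measured − calculated = 317 − 308.6 = 8.4 mOsm/kg

8.4 mOsm/kg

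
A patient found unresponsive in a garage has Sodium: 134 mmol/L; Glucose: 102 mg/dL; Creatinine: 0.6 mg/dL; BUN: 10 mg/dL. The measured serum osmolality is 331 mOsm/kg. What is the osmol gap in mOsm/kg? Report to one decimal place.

53.8 mOsm/kg

Calculated osmolality = 2·Na + glucose/18 + BUN/2.8
= 2·134 + 102/18 + 10/2.8
= 268 + 5.67 + 3.57
= 277.24 mOsm/kg ≈ 277.2 mOsm/kg
Osmolar gap = measured − calculated = 331 − 277.2 = 53.8 mOsm/kg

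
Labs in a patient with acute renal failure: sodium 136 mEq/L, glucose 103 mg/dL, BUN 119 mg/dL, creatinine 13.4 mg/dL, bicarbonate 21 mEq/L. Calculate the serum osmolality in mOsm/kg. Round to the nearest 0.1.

Calculated osmolality = 2·Na + glucose/18 + BUN/2.8
= 2·136 + 103/18 + 119/2.8
= 272 + 5.72 + 42.50
= 320.22 mOsm/kg

320.2 mOsm/kg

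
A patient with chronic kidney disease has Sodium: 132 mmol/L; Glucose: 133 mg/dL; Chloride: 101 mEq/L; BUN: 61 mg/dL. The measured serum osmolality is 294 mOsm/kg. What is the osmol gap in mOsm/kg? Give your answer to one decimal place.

0.8 mOsm/kg

Calculated osmolality = 2·Na + glucose/18 + BUN/2.8
= 2·132 + 133/18 + 61/2.8
= 264 + 7.39 + 21.79
= 293.18 mOsm/kg ≈ 293.2 mOsm/kg
Osmolar gap = measured − calculated = 294 − 293.2 = 0.8 mOsm/kg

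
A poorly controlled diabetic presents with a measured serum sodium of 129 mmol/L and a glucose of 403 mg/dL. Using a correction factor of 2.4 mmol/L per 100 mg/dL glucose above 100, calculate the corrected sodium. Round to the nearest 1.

Corrected Na = measured Na + 2.4 · (glucose − 100)/100
= 129 + 2.4 · (403 − 100)/100
= 129 + 7.3
= 136.3 mmol/L

136 mmol/L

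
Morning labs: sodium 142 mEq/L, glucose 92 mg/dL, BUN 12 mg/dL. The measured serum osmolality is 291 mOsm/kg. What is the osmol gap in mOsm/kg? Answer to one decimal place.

-2.4 mOsm/kg

Calculated osmolality = 2·Na + glucose/18 + BUN/2.8
= 2·142 + 92/18 + 12/2.8
= 284 + 5.11 + 4.29
= 293.4 mOsm/kg ≈ 293.4 mOsm/kg
Osmolar gap = measured − calculated = 291 − 293.4 = -2.4 mOsm/kg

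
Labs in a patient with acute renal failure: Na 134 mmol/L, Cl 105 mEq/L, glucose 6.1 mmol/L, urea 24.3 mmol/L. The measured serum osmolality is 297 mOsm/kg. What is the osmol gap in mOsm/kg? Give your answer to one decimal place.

-1.4 mOsm/kg

Calculated osmolality = 2·Na + glucose + urea
= 2·134 + 6.1 + 24.3
= 268 + 6.10 + 24.30
= 298.4 mOsm/kg ≈ 298.4 mOsm/kg
Osmolar gap = measured − calculated = 297 − 298.4 = -1.4 mOsm/kg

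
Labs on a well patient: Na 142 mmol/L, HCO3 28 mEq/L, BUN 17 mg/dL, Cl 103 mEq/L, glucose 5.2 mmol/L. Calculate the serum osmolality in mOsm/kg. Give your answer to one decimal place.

295.3 mOsm/kg

Calculated osmolality = 2·Na + glucose + BUN/2.8
= 2·142 + 5.2 + 17/2.8
= 284 + 5.20 + 6.07
= 295.27 mOsm/kg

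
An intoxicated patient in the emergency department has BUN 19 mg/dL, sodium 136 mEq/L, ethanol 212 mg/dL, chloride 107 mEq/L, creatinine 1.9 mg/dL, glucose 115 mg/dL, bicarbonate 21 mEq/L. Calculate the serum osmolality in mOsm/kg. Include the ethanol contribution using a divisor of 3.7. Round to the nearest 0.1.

342.5 mOsm/kg

Calculated osmolality = 2·Na + glucose/18 + BUN/2.8 + ethanol/3.7
= 2·136 + 115/18 + 19/2.8 + 212/3.7
= 272 + 6.39 + 6.79 + 57.30
= 342.48 mOsm/kg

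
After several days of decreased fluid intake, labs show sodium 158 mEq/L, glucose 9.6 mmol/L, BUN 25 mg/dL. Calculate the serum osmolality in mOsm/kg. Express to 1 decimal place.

Calculated osmolality = 2·Na + glucose + BUN/2.8
= 2·158 + 9.6 + 25/2.8
= 316 + 9.60 + 8.93
= 334.53 mOsm/kg

334.5 mOsm/kg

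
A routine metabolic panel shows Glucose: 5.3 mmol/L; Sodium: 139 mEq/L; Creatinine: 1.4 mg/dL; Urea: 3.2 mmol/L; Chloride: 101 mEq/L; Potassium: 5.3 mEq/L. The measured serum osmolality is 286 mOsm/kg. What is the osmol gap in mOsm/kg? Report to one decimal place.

Calculated osmolality = 2·Na + glucose + urea
= 2·139 + 5.3 + 3.2
= 278 + 5.30 + 3.20
= 286.5 mOsm/kg ≈ 286.5 mOsm/kg
Osmolar gap = measured − calculated = 286 − 286.5 = -0.5 mOsm/kg

-0.5 mOsm/kg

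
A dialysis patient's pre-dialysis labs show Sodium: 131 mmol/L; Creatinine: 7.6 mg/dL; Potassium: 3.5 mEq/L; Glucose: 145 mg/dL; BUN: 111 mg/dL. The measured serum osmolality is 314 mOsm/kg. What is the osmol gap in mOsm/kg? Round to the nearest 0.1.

4.3 mOsm/kg

Calculated osmolality = 2·Na + glucose/18 + BUN/2.8
= 2·131 + 145/18 + 111/2.8
= 262 + 8.06 + 39.64
= 309.7 mOsm/kg ≈ 309.7 mOsm/kg
Osmolar gap = measured − calculated = 314 − 309.7 = 4.3 mOsm/kg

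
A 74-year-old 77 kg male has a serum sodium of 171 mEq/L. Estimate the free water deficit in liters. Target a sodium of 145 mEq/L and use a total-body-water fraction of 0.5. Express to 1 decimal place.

TBW = 0.5 · 77 = 38.5 L
Free water deficit = TBW · (Na/145 − 1)
= 38.5 · (171/145 − 1)
= 38.5 · 0.1793
= 6.9 L

6.9 L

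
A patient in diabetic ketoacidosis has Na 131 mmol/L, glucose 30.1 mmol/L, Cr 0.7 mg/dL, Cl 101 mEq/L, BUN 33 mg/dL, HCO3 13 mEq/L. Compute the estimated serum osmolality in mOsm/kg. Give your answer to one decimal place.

Calculated osmolality = 2·Na + glucose + BUN/2.8
= 2·131 + 30.1 + 33/2.8
= 262 + 30.10 + 11.79
= 303.89 mOsm/kg

303.9 mOsm/kg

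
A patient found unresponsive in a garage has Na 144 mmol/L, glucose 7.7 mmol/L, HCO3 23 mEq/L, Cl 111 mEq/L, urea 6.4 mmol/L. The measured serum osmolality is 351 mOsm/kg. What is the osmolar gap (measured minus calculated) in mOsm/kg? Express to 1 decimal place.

48.9 mOsm/kg

Calculated osmolality = 2·Na + glucose + urea
= 2·144 + 7.7 + 6.4
= 288 + 7.70 + 6.40
= 302.1 mOsm/kg ≈ 302.1 mOsm/kg
Osmolar gap = measured − calculated = 351 − 302.1 = 48.9 mOsm/kg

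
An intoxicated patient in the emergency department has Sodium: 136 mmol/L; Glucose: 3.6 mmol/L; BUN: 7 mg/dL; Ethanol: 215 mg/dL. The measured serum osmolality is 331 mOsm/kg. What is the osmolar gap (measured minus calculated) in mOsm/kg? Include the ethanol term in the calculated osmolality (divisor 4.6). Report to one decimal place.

6.2 mOsm/kg

Calculated osmolality = 2·Na + glucose + BUN/2.8 + ethanol/4.6
= 2·136 + 3.6 + 7/2.8 + 215/4.6
= 272 + 3.60 + 2.50 + 46.74
= 324.84 mOsm/kg ≈ 324.8 mOsm/kg
Osmolar gap = measured − calculated = 331 − 324.8 = 6.2 mOsm/kg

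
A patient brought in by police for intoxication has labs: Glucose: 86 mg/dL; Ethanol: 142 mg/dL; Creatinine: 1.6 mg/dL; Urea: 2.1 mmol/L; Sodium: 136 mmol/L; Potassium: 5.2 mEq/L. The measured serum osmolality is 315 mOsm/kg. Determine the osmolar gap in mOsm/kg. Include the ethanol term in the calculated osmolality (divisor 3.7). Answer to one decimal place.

Calculated osmolality = 2·Na + glucose/18 + urea + ethanol/3.7
= 2·136 + 86/18 + 2.1 + 142/3.7
= 272 + 4.78 + 2.10 + 38.38
= 317.26 mOsm/kg ≈ 317.3 mOsm/kg
Osmolar gap = measured − calculated = 315 − 317.3 = -2.3 mOsm/kg

-2.3 mOsm/kg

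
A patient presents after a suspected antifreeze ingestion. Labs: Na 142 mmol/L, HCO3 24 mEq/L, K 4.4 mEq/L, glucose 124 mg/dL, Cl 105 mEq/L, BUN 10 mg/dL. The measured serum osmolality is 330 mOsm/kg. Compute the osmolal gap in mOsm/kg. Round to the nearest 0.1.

Calculated osmolality = 2·Na + glucose/18 + BUN/2.8
= 2·142 + 124/18 + 10/2.8
= 284 + 6.89 + 3.57
= 294.46 mOsm/kg ≈ 294.5 mOsm/kg
Osmolar gap = measured − calculated = 330 − 294.5 = 35.5 mOsm/kg

35.5 mOsm/kg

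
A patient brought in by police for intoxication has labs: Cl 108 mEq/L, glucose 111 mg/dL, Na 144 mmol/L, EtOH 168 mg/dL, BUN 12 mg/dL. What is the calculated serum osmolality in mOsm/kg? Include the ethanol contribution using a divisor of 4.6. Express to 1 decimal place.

Calculated osmolality = 2·Na + glucose/18 + BUN/2.8 + ethanol/4.6
= 2·144 + 111/18 + 12/2.8 + 168/4.6
= 288 + 6.17 + 4.29 + 36.52
= 334.98 mOsm/kg

335.0 mOsm/kg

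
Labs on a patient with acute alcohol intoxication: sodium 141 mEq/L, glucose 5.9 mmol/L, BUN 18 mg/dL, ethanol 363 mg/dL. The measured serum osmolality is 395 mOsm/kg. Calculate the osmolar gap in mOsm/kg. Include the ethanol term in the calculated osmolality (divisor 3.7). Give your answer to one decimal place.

Calculated osmolality = 2·Na + glucose + BUN/2.8 + ethanol/3.7
= 2·141 + 5.9 + 18/2.8 + 363/3.7
= 282 + 5.90 + 6.43 + 98.11
= 392.44 mOsm/kg ≈ 392.4 mOsm/kg
Osmolar gap = measured − calculated = 395 − 392.4 = 2.6 mOsm/kg

2.6 mOsm/kg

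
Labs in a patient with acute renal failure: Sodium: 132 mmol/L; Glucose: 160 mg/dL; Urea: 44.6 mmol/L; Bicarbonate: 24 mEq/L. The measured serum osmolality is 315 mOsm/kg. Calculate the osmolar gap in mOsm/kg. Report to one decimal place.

-2.5 mOsm/kg

Calculated osmolality = 2·Na + glucose/18 + urea
= 2·132 + 160/18 + 44.6
= 264 + 8.89 + 44.60
= 317.49 mOsm/kg ≈ 317.5 mOsm/kg
Osmolar gap = measured − calculated = 315 − 317.5 = -2.5 mOsm/kg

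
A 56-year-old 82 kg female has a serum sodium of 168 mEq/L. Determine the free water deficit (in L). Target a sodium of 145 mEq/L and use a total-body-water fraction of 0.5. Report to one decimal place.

6.5 L

TBW = 0.5 · 82 = 41 L
Free water deficit = TBW · (Na/145 − 1)
= 41 · (168/145 − 1)
= 41 · 0.1586
= 6.5 L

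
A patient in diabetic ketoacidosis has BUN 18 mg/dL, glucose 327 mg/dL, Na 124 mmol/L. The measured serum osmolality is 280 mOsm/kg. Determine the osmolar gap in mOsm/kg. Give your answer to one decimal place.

7.4 mOsm/kg

Calculated osmolality = 2·Na + glucose/18 + BUN/2.8
= 2·124 + 327/18 + 18/2.8
= 248 + 18.17 + 6.43
= 272.6 mOsm/kg ≈ 272.6 mOsm/kg
Osmolar gap = measured − calculated = 280 − 272.6 = 7.4 mOsm/kg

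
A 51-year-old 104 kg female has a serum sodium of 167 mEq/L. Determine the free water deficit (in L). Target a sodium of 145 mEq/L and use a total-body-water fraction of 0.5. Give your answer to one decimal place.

TBW = 0.5 · 104 = 52 L
Free water deficit = TBW · (Na/145 − 1)
= 52 · (167/145 − 1)
= 52 · 0.1517
= 7.89 L

7.9 L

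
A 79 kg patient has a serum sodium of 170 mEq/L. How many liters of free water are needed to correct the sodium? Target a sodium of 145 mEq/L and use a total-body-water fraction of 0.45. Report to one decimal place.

TBW = 0.45 · 79 = 35.55 L
Free water deficit = TBW · (Na/145 − 1)
= 35.55 · (170/145 − 1)
= 35.55 · 0.1724
= 6.13 L

6.1 L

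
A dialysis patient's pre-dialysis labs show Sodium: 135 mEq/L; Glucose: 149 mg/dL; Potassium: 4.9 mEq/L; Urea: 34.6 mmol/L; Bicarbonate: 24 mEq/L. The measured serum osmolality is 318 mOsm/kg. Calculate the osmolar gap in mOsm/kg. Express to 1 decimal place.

Calculated osmolality = 2·Na + glucose/18 + urea
= 2·135 + 149/18 + 34.6
= 270 + 8.28 + 34.60
= 312.88 mOsm/kg ≈ 312.9 mOsm/kg
Osmolar gap = measured − calculated = 318 − 312.9 = 5.1 mOsm/kg

5.1 mOsm/kg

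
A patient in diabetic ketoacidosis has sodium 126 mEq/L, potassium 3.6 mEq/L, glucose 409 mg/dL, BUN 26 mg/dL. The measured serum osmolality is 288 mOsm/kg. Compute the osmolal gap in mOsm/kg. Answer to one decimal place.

4.0 mOsm/kg

Calculated osmolality = 2·Na + glucose/18 + BUN/2.8
= 2·126 + 409/18 + 26/2.8
= 252 + 22.72 + 9.29
= 284.01 mOsm/kg ≈ 284.0 mOsm/kg
Osmolar gap = measured − calculated = 288 − 284.0 = 4.0 mOsm/kg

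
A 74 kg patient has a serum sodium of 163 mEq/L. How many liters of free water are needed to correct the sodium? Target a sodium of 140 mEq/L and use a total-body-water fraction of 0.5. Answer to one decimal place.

6.1 L

TBW = 0.5 · 74 = 37 L
Free water deficit = TBW · (Na/140 − 1)
= 37 · (163/140 − 1)
= 37 · 0.1643
= 6.08 L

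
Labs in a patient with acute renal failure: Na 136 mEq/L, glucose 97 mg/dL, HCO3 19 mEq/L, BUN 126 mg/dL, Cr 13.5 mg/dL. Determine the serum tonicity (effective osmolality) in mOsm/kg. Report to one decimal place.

Effective osmolality excludes urea (freely permeant across cell membranes):
2·Na + glucose/18
= 2·136 + 97/18
= 272 + 5.39
= 277.39 mOsm/kg

277.4 mOsm/kg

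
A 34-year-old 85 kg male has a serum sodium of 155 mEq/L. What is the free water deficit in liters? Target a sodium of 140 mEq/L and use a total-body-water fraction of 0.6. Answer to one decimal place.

TBW = 0.6 · 85 = 51 L
Free water deficit = TBW · (Na/140 − 1)
= 51 · (155/140 − 1)
= 51 · 0.1071
= 5.46 L

5.5 L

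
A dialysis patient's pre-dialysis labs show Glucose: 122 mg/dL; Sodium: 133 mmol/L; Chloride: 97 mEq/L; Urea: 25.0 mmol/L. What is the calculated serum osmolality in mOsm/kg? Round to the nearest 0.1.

297.8 mOsm/kg

Calculated osmolality = 2·Na + glucose/18 + urea
= 2·133 + 122/18 + 25
= 266 + 6.78 + 25
= 297.78 mOsm/kg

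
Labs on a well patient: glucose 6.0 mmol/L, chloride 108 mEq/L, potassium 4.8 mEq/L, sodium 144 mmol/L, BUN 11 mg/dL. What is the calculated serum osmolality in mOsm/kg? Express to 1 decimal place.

297.9 mOsm/kg

Calculated osmolality = 2·Na + glucose + BUN/2.8
= 2·144 + 6 + 11/2.8
= 288 + 6 + 3.93
= 297.93 mOsm/kg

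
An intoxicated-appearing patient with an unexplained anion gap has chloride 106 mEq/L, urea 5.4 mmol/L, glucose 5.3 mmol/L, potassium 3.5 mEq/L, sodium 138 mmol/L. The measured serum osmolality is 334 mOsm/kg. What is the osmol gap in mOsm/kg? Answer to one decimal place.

47.3 mOsm/kg

Calculated osmolality = 2·Na + glucose + urea
= 2·138 + 5.3 + 5.4
= 276 + 5.30 + 5.40
= 286.7 mOsm/kg ≈ 286.7 mOsm/kg
Osmolar gap = measured − calculated = 334 − 286.7 = 47.3 mOsm/kg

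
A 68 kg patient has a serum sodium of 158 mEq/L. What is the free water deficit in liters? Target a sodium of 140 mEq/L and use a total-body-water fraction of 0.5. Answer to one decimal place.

4.4 L

TBW = 0.5 · 68 = 34 L
Free water deficit = TBW · (Na/140 − 1)
= 34 · (158/140 − 1)
= 34 · 0.1286
= 4.37 L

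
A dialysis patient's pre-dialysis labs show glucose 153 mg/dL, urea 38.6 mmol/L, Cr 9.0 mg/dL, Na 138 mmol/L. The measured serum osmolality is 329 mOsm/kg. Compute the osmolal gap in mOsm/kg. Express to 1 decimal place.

5.9 mOsm/kg

Calculated osmolality = 2·Na + glucose/18 + urea
= 2·138 + 153/18 + 38.6
= 276 + 8.50 + 38.60
= 323.1 mOsm/kg ≈ 323.1 mOsm/kg
Osmolar gap = measured − calculated = 329 − 323.1 = 5.9 mOsm/kg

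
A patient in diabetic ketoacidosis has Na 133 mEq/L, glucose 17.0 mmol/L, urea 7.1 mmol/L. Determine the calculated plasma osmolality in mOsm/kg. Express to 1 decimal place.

290.1 mOsm/kg

Calculated osmolality = 2·Na + glucose + urea
= 2·133 + 17 + 7.1
= 266 + 17 + 7.10
= 290.1 mOsm/kg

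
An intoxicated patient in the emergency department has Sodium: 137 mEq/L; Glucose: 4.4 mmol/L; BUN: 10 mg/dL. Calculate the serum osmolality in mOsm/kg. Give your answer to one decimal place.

282.0 mOsm/kg

Calculated osmolality = 2·Na + glucose + BUN/2.8
= 2·137 + 4.4 + 10/2.8
= 274 + 4.40 + 3.57
= 281.97 mOsm/kg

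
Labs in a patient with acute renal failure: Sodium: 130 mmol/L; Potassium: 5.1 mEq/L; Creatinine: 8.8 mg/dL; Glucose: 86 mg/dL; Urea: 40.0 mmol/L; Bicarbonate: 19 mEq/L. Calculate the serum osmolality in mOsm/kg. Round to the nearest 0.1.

304.8 mOsm/kg

Calculated osmolality = 2·Na + glucose/18 + urea
= 2·130 + 86/18 + 40
= 260 + 4.78 + 40
= 304.78 mOsm/kg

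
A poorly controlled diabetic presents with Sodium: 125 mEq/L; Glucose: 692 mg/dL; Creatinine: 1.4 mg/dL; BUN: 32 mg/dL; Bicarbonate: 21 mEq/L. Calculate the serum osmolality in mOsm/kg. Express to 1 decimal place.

299.9 mOsm/kg

Calculated osmolality = 2·Na + glucose/18 + BUN/2.8
= 2·125 + 692/18 + 32/2.8
= 250 + 38.44 + 11.43
= 299.87 mOsm/kg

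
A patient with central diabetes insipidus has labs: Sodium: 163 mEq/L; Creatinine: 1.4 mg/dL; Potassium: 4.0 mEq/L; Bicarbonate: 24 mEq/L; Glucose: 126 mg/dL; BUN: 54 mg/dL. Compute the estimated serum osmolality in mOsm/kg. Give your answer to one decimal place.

352.3 mOsm/kg

Calculated osmolality = 2·Na + glucose/18 + BUN/2.8
= 2·163 + 126/18 + 54/2.8
= 326 + 7 + 19.29
= 352.29 mOsm/kg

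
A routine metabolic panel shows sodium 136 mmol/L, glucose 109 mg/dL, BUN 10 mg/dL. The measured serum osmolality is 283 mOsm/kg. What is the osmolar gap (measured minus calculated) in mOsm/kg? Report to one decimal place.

1.4 mOsm/kg

Calculated osmolality = 2·Na + glucose/18 + BUN/2.8
= 2·136 + 109/18 + 10/2.8
= 272 + 6.06 + 3.57
= 281.63 mOsm/kg ≈ 281.6 mOsm/kg
Osmolar gap = measured − calculated = 283 − 281.6 = 1.4 mOsm/kg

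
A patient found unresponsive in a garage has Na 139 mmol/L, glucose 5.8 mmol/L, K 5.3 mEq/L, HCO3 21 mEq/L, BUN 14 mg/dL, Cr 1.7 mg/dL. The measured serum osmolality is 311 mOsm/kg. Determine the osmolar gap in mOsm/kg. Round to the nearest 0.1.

Calculated osmolality = 2·Na + glucose + BUN/2.8
= 2·139 + 5.8 + 14/2.8
= 278 + 5.80 + 5
= 288.8 mOsm/kg ≈ 288.8 mOsm/kg
Osmolar gap = measured − calculated = 311 − 288.8 = 22.2 mOsm/kg

22.2 mOsm/kg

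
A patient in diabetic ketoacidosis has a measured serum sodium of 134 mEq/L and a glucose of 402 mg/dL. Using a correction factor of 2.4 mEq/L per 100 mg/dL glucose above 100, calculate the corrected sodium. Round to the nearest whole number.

Corrected Na = measured Na + 2.4 · (glucose − 100)/100
= 134 + 2.4 · (402 − 100)/100
= 134 + 7.2
= 141.2 mEq/L

141 mEq/L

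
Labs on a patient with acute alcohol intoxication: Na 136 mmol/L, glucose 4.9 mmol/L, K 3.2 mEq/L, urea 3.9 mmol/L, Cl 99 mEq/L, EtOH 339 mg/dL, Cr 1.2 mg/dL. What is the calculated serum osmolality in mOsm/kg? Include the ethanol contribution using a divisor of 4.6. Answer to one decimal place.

354.5 mOsm/kg

Calculated osmolality = 2·Na + glucose + urea + ethanol/4.6
= 2·136 + 4.9 + 3.9 + 339/4.6
= 272 + 4.90 + 3.90 + 73.70
= 354.5 mOsm/kg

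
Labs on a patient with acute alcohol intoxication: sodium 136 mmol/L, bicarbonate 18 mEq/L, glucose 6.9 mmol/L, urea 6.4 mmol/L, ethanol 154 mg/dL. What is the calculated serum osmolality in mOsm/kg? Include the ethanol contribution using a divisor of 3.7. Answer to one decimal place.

Calculated osmolality = 2·Na + glucose + urea + ethanol/3.7
= 2·136 + 6.9 + 6.4 + 154/3.7
= 272 + 6.90 + 6.40 + 41.62
= 326.92 mOsm/kg

326.9 mOsm/kg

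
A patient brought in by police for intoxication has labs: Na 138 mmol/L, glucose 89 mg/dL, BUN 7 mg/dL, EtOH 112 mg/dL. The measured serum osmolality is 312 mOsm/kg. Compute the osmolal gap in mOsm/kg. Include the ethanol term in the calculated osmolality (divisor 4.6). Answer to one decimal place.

Calculated osmolality = 2·Na + glucose/18 + BUN/2.8 + ethanol/4.6
= 2·138 + 89/18 + 7/2.8 + 112/4.6
= 276 + 4.94 + 2.50 + 24.35
= 307.79 mOsm/kg ≈ 307.8 mOsm/kg
Osmolar gap = measured − calculated = 312 − 307.8 = 4.2 mOsm/kg

4.2 mOsm/kg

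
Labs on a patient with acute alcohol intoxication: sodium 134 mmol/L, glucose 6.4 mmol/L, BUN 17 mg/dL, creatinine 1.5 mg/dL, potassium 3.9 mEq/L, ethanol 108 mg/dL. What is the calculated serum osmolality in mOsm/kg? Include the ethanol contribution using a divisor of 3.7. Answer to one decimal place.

Calculated osmolality = 2·Na + glucose + BUN/2.8 + ethanol/3.7
= 2·134 + 6.4 + 17/2.8 + 108/3.7
= 268 + 6.40 + 6.07 + 29.19
= 309.66 mOsm/kg

309.7 mOsm/kg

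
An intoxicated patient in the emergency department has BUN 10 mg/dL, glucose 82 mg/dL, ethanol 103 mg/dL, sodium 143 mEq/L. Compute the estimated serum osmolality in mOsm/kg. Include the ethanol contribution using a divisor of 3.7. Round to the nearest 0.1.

322.0 mOsm/kg

Calculated osmolality = 2·Na + glucose/18 + BUN/2.8 + ethanol/3.7
= 2·143 + 82/18 + 10/2.8 + 103/3.7
= 286 + 4.56 + 3.57 + 27.84
= 321.97 mOsm/kg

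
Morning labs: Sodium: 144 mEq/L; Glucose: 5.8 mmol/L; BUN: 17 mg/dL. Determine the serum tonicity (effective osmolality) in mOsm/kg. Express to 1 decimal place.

Effective osmolality excludes urea (freely permeant across cell membranes):
2·Na + glucose
= 2·144 + 5.8
= 288 + 5.8
= 293.8 mOsm/kg

293.8 mOsm/kg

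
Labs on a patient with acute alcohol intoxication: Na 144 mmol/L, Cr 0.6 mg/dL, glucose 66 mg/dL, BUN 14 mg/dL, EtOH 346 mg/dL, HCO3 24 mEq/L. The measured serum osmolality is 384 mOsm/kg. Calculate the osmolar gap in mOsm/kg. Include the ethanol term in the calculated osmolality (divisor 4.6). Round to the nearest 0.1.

Calculated osmolality = 2·Na + glucose/18 + BUN/2.8 + ethanol/4.6
= 2·144 + 66/18 + 14/2.8 + 346/4.6
= 288 + 3.67 + 5 + 75.22
= 371.89 mOsm/kg ≈ 371.9 mOsm/kg
Osmolar gap = measured − calculated = 384 − 371.9 = 12.1 mOsm/kg

12.1 mOsm/kg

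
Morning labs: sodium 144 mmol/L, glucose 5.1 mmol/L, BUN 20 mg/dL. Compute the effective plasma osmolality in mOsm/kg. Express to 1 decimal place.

Effective osmolality excludes urea (freely permeant across cell membranes):
2·Na + glucose
= 2·144 + 5.1
= 288 + 5.1
= 293.1 mOsm/kg

293.1 mOsm/kg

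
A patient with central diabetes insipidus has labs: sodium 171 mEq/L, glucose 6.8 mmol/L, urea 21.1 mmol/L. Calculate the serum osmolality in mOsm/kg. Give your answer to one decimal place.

Calculated osmolality = 2·Na + glucose + urea
= 2·171 + 6.8 + 21.1
= 342 + 6.80 + 21.10
= 369.9 mOsm/kg

369.9 mOsm/kg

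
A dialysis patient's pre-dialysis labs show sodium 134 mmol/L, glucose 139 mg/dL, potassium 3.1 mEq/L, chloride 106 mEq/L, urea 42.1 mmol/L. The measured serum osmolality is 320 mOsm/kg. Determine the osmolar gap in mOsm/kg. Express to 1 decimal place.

2.2 mOsm/kg

Calculated osmolality = 2·Na + glucose/18 + urea
= 2·134 + 139/18 + 42.1
= 268 + 7.72 + 42.10
= 317.82 mOsm/kg ≈ 317.8 mOsm/kg
Osmolar gap = measured − calculated = 320 − 317.8 = 2.2 mOsm/kg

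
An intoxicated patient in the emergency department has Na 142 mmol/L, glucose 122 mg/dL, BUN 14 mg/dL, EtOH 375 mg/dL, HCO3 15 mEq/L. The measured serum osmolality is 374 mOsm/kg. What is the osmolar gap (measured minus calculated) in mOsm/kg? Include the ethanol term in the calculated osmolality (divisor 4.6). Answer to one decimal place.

Calculated osmolality = 2·Na + glucose/18 + BUN/2.8 + ethanol/4.6
= 2·142 + 122/18 + 14/2.8 + 375/4.6
= 284 + 6.78 + 5 + 81.52
= 377.3 mOsm/kg ≈ 377.3 mOsm/kg
Osmolar gap = measured − calculated = 374 − 377.3 = -3.3 mOsm/kg

-3.3 mOsm/kg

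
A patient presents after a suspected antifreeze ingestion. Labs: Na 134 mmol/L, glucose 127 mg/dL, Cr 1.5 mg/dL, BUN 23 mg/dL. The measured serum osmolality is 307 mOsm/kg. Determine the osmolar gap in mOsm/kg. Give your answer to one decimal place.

Calculated osmolality = 2·Na + glucose/18 + BUN/2.8
= 2·134 + 127/18 + 23/2.8
= 268 + 7.06 + 8.21
= 283.27 mOsm/kg ≈ 283.3 mOsm/kg
Osmolar gap = measured − calculated = 307 − 283.3 = 23.7 mOsm/kg

23.7 mOsm/kg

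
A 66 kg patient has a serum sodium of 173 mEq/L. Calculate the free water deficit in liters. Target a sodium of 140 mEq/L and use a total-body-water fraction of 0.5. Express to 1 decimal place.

7.8 L

TBW = 0.5 · 66 = 33 L
Free water deficit = TBW · (Na/140 − 1)
= 33 · (173/140 − 1)
= 33 · 0.2357
= 7.78 L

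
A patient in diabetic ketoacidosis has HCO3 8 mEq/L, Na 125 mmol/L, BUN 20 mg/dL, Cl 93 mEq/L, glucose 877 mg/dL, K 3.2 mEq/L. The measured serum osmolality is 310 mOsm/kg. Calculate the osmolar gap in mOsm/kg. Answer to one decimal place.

4.1 mOsm/kg

Calculated osmolality = 2·Na + glucose/18 + BUN/2.8
= 2·125 + 877/18 + 20/2.8
= 250 + 48.72 + 7.14
= 305.86 mOsm/kg ≈ 305.9 mOsm/kg
Osmolar gap = measured − calculated = 310 − 305.9 = 4.1 mOsm/kg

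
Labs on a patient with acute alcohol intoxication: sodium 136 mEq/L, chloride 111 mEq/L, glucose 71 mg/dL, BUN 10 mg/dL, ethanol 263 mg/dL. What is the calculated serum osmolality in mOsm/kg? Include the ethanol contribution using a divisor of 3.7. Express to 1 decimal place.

350.6 mOsm/kg

Calculated osmolality = 2·Na + glucose/18 + BUN/2.8 + ethanol/3.7
= 2·136 + 71/18 + 10/2.8 + 263/3.7
= 272 + 3.94 + 3.57 + 71.08
= 350.59 mOsm/kg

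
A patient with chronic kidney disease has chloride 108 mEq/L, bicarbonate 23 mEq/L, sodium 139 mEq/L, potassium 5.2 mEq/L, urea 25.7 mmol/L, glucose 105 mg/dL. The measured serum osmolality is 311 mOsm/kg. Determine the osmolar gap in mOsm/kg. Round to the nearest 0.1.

1.5 mOsm/kg

Calculated osmolality = 2·Na + glucose/18 + urea
= 2·139 + 105/18 + 25.7
= 278 + 5.83 + 25.70
= 309.53 mOsm/kg ≈ 309.5 mOsm/kg
Osmolar gap = measured − calculated = 311 − 309.5 = 1.5 mOsm/kg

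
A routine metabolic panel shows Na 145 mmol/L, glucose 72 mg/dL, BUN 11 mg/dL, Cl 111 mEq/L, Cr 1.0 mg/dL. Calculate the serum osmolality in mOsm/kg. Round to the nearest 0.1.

297.9 mOsm/kg

Calculated osmolality = 2·Na + glucose/18 + BUN/2.8
= 2·145 + 72/18 + 11/2.8
= 290 + 4 + 3.93
= 297.93 mOsm/kg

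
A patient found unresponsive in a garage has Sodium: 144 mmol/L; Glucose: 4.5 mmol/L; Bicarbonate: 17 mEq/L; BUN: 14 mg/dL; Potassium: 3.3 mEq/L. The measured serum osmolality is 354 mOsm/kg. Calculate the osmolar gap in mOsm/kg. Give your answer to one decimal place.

Calculated osmolality = 2·Na + glucose + BUN/2.8
= 2·144 + 4.5 + 14/2.8
= 288 + 4.50 + 5
= 297.5 mOsm/kg ≈ 297.5 mOsm/kg
Osmolar gap = measured − calculated = 354 − 297.5 = 56.5 mOsm/kg

56.5 mOsm/kg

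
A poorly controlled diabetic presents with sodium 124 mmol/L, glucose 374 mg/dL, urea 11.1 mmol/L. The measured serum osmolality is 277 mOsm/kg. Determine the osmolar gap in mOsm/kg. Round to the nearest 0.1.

-2.9 mOsm/kg

Calculated osmolality = 2·Na + glucose/18 + urea
= 2·124 + 374/18 + 11.1
= 248 + 20.78 + 11.10
= 279.88 mOsm/kg ≈ 279.9 mOsm/kg
Osmolar gap = measured − calculated = 277 − 279.9 = -2.9 mOsm/kg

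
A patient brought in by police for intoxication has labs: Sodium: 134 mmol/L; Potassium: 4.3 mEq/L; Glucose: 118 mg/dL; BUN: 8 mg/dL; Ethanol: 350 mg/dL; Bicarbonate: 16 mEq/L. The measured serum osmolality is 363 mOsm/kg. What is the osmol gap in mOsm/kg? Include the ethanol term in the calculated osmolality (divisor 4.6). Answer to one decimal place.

Calculated osmolality = 2·Na + glucose/18 + BUN/2.8 + ethanol/4.6
= 2·134 + 118/18 + 8/2.8 + 350/4.6
= 268 + 6.56 + 2.86 + 76.09
= 353.51 mOsm/kg ≈ 353.5 mOsm/kg
Osmolar gap = measured − calculated = 363 − 353.5 = 9.5 mOsm/kg

9.5 mOsm/kg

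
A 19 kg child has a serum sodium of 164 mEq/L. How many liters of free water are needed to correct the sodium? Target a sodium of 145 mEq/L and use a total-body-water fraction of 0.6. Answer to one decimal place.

1.5 L

TBW = 0.6 · 19 = 11.4 L
Free water deficit = TBW · (Na/145 − 1)
= 11.4 · (164/145 − 1)
= 11.4 · 0.131
= 1.49 L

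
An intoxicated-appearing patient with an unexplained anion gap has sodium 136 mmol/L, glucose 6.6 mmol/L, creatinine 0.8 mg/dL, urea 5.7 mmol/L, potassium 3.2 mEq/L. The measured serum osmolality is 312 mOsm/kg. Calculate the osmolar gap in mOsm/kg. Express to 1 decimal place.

27.7 mOsm/kg

Calculated osmolality = 2·Na + glucose + urea
= 2·136 + 6.6 + 5.7
= 272 + 6.60 + 5.70
= 284.3 mOsm/kg ≈ 284.3 mOsm/kg
Osmolar gap = measured − calculated = 312 − 284.3 = 27.7 mOsm/kg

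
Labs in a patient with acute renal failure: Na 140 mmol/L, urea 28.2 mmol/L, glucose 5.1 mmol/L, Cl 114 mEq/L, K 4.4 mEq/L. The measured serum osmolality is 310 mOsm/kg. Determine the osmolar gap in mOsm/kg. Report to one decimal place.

-3.3 mOsm/kg

Calculated osmolality = 2·Na + glucose + urea
= 2·140 + 5.1 + 28.2
= 280 + 5.10 + 28.20
= 313.3 mOsm/kg ≈ 313.3 mOsm/kg
Osmolar gap = measured − calculated = 310 − 313.3 = -3.3 mOsm/kg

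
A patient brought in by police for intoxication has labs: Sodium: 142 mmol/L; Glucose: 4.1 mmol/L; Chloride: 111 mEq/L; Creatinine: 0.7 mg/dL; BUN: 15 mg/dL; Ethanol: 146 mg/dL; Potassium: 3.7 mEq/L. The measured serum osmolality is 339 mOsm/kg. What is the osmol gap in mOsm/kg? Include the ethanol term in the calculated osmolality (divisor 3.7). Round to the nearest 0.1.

Calculated osmolality = 2·Na + glucose + BUN/2.8 + ethanol/3.7
= 2·142 + 4.1 + 15/2.8 + 146/3.7
= 284 + 4.10 + 5.36 + 39.46
= 332.92 mOsm/kg ≈ 332.9 mOsm/kg
Osmolar gap = measured − calculated = 339 − 332.9 = 6.1 mOsm/kg

6.1 mOsm/kg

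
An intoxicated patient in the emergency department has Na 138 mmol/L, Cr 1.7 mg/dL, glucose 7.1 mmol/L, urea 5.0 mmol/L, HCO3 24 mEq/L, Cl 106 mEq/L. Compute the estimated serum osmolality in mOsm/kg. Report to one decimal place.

Calculated osmolality = 2·Na + glucose + urea
= 2·138 + 7.1 + 5
= 276 + 7.10 + 5
= 288.1 mOsm/kg

288.1 mOsm/kg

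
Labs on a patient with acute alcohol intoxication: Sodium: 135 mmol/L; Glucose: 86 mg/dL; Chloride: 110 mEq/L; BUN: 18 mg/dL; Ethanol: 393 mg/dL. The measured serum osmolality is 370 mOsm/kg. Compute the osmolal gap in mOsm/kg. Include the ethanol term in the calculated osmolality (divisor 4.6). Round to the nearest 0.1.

3.4 mOsm/kg

Calculated osmolality = 2·Na + glucose/18 + BUN/2.8 + ethanol/4.6
= 2·135 + 86/18 + 18/2.8 + 393/4.6
= 270 + 4.78 + 6.43 + 85.43
= 366.64 mOsm/kg ≈ 366.6 mOsm/kg
Osmolar gap = measured − calculated = 370 − 366.6 = 3.4 mOsm/kg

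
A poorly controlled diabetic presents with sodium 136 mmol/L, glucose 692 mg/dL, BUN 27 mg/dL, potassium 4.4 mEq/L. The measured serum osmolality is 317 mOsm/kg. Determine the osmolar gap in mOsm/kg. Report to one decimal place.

-3.1 mOsm/kg

Calculated osmolality = 2·Na + glucose/18 + BUN/2.8
= 2·136 + 692/18 + 27/2.8
= 272 + 38.44 + 9.64
= 320.08 mOsm/kg ≈ 320.1 mOsm/kg
Osmolar gap = measured − calculated = 317 − 320.1 = -3.1 mOsm/kg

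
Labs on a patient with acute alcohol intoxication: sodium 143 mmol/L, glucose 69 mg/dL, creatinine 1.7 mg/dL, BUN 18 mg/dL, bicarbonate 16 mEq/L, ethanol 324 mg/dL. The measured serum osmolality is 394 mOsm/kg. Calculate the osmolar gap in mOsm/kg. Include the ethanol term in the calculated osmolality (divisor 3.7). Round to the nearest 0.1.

Calculated osmolality = 2·Na + glucose/18 + BUN/2.8 + ethanol/3.7
= 2·143 + 69/18 + 18/2.8 + 324/3.7
= 286 + 3.83 + 6.43 + 87.57
= 383.83 mOsm/kg ≈ 383.8 mOsm/kg
Osmolar gap = measured − calculated = 394 − 383.8 = 10.2 mOsm/kg

10.2 mOsm/kg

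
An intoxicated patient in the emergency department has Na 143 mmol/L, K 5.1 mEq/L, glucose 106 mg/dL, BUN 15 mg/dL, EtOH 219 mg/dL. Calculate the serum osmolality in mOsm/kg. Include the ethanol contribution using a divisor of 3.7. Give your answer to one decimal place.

356.4 mOsm/kg

Calculated osmolality = 2·Na + glucose/18 + BUN/2.8 + ethanol/3.7
= 2·143 + 106/18 + 15/2.8 + 219/3.7
= 286 + 5.89 + 5.36 + 59.19
= 356.44 mOsm/kg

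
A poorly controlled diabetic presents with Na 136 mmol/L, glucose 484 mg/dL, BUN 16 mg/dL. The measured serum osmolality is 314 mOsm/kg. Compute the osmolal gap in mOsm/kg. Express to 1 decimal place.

Calculated osmolality = 2·Na + glucose/18 + BUN/2.8
= 2·136 + 484/18 + 16/2.8
= 272 + 26.89 + 5.71
= 304.6 mOsm/kg ≈ 304.6 mOsm/kg
Osmolar gap = measured − calculated = 314 − 304.6 = 9.4 mOsm/kg

9.4 mOsm/kg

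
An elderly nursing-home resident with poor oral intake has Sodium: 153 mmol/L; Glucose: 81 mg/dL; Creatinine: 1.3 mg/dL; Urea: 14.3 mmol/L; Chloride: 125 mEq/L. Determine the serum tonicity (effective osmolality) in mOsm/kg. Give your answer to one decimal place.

310.5 mOsm/kg

Effective osmolality excludes urea (freely permeant across cell membranes):
2·Na + glucose/18
= 2·153 + 81/18
= 306 + 4.5
= 310.5 mOsm/kg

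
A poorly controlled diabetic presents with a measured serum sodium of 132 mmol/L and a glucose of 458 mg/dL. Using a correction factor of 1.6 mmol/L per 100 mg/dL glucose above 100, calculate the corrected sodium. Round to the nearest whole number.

138 mmol/L

Corrected Na = measured Na + 1.6 · (glucose − 100)/100
= 132 + 1.6 · (458 − 100)/100
= 132 + 5.7
= 137.7 mmol/L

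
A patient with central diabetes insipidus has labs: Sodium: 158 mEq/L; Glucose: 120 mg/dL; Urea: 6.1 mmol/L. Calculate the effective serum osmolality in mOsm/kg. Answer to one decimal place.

322.7 mOsm/kg

Effective osmolality excludes urea (freely permeant across cell membranes):
2·Na + glucose/18
= 2·158 + 120/18
= 316 + 6.67
= 322.67 mOsm/kg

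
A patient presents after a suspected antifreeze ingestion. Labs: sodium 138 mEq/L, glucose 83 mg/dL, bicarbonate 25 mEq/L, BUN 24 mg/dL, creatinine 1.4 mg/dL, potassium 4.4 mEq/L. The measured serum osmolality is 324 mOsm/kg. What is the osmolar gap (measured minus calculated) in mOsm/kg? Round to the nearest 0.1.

34.8 mOsm/kg

Calculated osmolality = 2·Na + glucose/18 + BUN/2.8
= 2·138 + 83/18 + 24/2.8
= 276 + 4.61 + 8.57
= 289.18 mOsm/kg ≈ 289.2 mOsm/kg
Osmolar gap = measured − calculated = 324 − 289.2 = 34.8 mOsm/kg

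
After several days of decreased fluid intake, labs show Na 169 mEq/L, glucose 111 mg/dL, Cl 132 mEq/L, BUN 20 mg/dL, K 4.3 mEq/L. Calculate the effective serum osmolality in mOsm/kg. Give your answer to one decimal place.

Effective osmolality excludes urea (freely permeant across cell membranes):
2·Na + glucose/18
= 2·169 + 111/18
= 338 + 6.17
= 344.17 mOsm/kg

344.2 mOsm/kg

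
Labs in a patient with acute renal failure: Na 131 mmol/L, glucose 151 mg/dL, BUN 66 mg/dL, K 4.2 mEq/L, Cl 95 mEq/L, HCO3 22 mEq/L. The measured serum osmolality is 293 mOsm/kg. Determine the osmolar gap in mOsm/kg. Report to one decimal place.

Calculated osmolality = 2·Na + glucose/18 + BUN/2.8
= 2·131 + 151/18 + 66/2.8
= 262 + 8.39 + 23.57
= 293.96 mOsm/kg ≈ 294.0 mOsm/kg
Osmolar gap = measured − calculated = 293 − 294.0 = -1.0 mOsm/kg

-1.0 mOsm/kg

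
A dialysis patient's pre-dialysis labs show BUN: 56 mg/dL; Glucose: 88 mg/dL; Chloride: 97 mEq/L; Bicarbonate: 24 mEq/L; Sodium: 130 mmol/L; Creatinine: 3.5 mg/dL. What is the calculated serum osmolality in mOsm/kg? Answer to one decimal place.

284.9 mOsm/kg

Calculated osmolality = 2·Na + glucose/18 + BUN/2.8
= 2·130 + 88/18 + 56/2.8
= 260 + 4.89 + 20
= 284.89 mOsm/kg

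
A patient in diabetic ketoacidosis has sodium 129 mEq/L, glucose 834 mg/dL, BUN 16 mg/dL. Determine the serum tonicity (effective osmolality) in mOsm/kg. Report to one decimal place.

304.3 mOsm/kg

Effective osmolality excludes urea (freely permeant across cell membranes):
2·Na + glucose/18
= 2·129 + 834/18
= 258 + 46.33
= 304.33 mOsm/kg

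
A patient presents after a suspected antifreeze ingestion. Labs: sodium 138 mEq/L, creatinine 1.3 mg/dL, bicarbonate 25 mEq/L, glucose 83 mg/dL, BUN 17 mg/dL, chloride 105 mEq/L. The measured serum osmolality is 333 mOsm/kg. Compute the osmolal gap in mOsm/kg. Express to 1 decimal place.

Calculated osmolality = 2·Na + glucose/18 + BUN/2.8
= 2·138 + 83/18 + 17/2.8
= 276 + 4.61 + 6.07
= 286.68 mOsm/kg ≈ 286.7 mOsm/kg
Osmolar gap = measured − calculated = 333 − 286.7 = 46.3 mOsm/kg

46.3 mOsm/kg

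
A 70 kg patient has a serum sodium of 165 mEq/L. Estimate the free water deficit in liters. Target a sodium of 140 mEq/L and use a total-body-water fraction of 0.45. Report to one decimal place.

5.6 L

TBW = 0.45 · 70 = 31.5 L
Free water deficit = TBW · (Na/140 − 1)
= 31.5 · (165/140 − 1)
= 31.5 · 0.1786
= 5.63 L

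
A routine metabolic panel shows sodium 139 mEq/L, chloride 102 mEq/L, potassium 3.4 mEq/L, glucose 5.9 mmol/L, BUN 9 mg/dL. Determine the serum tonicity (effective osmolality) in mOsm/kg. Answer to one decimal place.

Effective osmolality excludes urea (freely permeant across cell membranes):
2·Na + glucose
= 2·139 + 5.9
= 278 + 5.9
= 283.9 mOsm/kg

283.9 mOsm/kg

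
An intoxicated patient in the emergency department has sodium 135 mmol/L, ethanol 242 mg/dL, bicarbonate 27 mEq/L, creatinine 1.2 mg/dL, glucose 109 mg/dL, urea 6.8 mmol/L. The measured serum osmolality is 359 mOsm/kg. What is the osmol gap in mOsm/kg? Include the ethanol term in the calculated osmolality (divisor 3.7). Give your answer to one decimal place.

10.7 mOsm/kg

Calculated osmolality = 2·Na + glucose/18 + urea + ethanol/3.7
= 2·135 + 109/18 + 6.8 + 242/3.7
= 270 + 6.06 + 6.80 + 65.41
= 348.27 mOsm/kg ≈ 348.3 mOsm/kg
Osmolar gap = measured − calculated = 359 − 348.3 = 10.7 mOsm/kg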